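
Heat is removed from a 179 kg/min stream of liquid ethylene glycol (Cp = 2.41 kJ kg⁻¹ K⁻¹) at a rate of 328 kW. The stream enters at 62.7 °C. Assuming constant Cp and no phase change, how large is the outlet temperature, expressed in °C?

T_out = 17.1 °C

Q = 328 kW = 19680 kJ/min
ΔT = Q/(ṁ·Cp) = 19680/(179×2.41) = 45.62 K
T_out = 62.7 − 45.62 = 17.08 °C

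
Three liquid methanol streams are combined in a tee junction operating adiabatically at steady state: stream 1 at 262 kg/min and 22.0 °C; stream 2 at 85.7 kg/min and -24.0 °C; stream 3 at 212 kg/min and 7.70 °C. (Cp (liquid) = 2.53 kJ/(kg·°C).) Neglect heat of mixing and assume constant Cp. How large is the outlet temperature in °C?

Adiabatic, steady state ⇒ Σ ṁᵢCp,ᵢ(T_out − Tᵢ) = 0
Σ ṁᵢCp,ᵢTᵢ = 262×2.53×22.0 + 85.7×2.53×-24.0 + 212×2.53×7.70 = 13509
Σ ṁᵢCp,ᵢ = 262×2.53 + 85.7×2.53 + 212×2.53 = 1416
T_out = 13509 / 1416 = 9.5401 °C

T_out = 9.54 °C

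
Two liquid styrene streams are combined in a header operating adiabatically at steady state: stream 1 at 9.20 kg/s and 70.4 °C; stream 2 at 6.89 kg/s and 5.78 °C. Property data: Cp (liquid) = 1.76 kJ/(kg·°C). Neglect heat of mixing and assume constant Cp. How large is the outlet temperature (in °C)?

T_out = 42.7 °C

Energy balance with Q = 0: Σ ṁᵢCp,ᵢ(T_out − Tᵢ) = 0
T_out = Σ ṁᵢCp,ᵢTᵢ / Σ ṁᵢCp,ᵢ
      = 1210 / 28.318 = 42.729 °C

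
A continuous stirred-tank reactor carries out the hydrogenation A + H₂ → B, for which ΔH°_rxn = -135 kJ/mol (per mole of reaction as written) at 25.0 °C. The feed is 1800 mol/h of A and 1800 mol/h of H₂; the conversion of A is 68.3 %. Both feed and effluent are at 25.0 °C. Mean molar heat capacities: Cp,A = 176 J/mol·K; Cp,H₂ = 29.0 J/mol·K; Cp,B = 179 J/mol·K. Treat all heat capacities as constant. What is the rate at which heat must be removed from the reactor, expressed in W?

Extent of reaction ξ = 0.683 × 1800 = 1229.4 mol/h
Reaction term: ξ·ΔH°_rxn = 1229.4 × -135 = -165970 kJ/h
Q = ΔH = -165970 kJ/h = -46.102 kW
Heat removed = 46102 W

Q_out = 46100 W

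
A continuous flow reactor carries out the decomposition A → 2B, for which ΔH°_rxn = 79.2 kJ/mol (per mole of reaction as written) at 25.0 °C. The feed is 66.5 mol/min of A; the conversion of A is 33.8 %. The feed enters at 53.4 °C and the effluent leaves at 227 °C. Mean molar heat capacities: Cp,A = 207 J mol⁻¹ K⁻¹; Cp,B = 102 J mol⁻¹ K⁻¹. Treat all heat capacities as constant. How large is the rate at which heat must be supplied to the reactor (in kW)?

Extent of reaction ξ = 0.338 × 66.5 = 22.477 mol/min
Reaction term: ξ·ΔH°_rxn = 22.477 × 79.2 = 1780.2 kJ/min
Sensible, feed 53.4→25 °C: -390.94 kJ/min
Outlet flows (mol/min): A 44.023, B 44.954
Sensible, products 25→227 °C: 2767 kJ/min
Q = ΔH = 4156.2 kJ/min = 69.271 kW
Heat supplied = 69.271 kW

Q_in = 69.3 kW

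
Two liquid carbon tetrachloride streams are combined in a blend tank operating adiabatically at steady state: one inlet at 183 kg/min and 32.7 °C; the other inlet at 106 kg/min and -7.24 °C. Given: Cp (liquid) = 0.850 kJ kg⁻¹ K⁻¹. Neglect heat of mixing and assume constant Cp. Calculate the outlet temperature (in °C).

T_out = 18.1 °C

Adiabatic, steady state ⇒ Σ ṁᵢCp,ᵢ(T_out − Tᵢ) = 0
T_out = Σ ṁᵢCp,ᵢTᵢ / Σ ṁᵢCp,ᵢ
      = 4434.2 / 245.65 = 18.051 °C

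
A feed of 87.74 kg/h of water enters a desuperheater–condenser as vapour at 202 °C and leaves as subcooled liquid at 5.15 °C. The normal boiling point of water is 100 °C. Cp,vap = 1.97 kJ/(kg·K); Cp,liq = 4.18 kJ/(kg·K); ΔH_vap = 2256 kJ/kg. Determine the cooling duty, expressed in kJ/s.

Q_c = 69.5 kJ/s

vapour 202→100 °C: -200.94 kJ/kg
condensation at 100 °C: -2256 kJ/kg
liquid 100→5.15 °C: -396.47 kJ/kg
Δh = -200.94 + -2256 + -396.47 = -2853.4 kJ/kg
Q = ṁ·Δh = 87.74 kg/h × -2853.4 kJ/kg = -250360 kJ/h
|Q| = 69.544 kW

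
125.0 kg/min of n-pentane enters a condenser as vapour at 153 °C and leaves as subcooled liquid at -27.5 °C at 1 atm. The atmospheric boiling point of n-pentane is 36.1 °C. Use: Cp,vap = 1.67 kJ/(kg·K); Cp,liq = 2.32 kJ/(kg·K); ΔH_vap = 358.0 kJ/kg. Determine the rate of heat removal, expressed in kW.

vapour 153→36.1 °C: -195.22 kJ/kg
condensation at 36.1 °C: -358 kJ/kg
liquid 36.1→-27.5 °C: -147.55 kJ/kg
Δh = -195.22 + -358 + -147.55 = -700.77 kJ/kg
Q = ṁ·Δh = 125.0 kg/min × -700.77 kJ/kg = -87597 kJ/min
|Q| = 1459.9 kW

Q_c = 1460 kW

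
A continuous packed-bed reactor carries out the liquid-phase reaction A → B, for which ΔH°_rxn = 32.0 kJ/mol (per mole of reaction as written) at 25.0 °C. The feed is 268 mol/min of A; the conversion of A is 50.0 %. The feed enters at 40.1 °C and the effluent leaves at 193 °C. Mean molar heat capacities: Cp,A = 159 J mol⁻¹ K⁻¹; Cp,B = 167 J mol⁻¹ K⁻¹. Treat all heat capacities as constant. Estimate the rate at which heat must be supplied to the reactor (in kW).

Extent of reaction ξ = 0.500 × 268 = 134 mol/min
Reaction term: ξ·ΔH°_rxn = 134 × 32.0 = 4288 kJ/min
Sensible, feed 40.1→25 °C: -643.44 kJ/min
Outlet flows (mol/min): A 134, B 134
Sensible, products 25→193 °C: 7338.9 kJ/min
Q = ΔH = 10983 kJ/min = 183.06 kW
Heat supplied = 183.06 kW

Q_in = 183 kW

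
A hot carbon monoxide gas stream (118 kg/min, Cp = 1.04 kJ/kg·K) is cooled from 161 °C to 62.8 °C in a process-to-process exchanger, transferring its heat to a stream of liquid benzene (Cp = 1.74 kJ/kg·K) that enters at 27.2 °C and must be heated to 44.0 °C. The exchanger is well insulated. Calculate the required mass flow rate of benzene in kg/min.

ṁ_c = 412 kg/min

Heat released by hot stream: Q = 118 × 1.04 × (161 − 62.8) = 12051 kJ/min
Energy balance on cold side (adiabatic exchanger): Q = ṁ_c·Cp_c·(T_c,out − T_c,in)
ṁ_c = 12051 / [1.74 × (44.0 − 27.2)] = 412.26 kg/min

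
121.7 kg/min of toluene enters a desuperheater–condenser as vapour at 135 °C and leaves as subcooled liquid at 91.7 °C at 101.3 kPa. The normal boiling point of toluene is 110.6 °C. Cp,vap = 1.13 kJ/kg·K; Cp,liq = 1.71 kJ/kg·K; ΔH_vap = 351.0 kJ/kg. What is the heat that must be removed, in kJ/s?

Q_c = 833 kJ/s

vapour 135→110.6 °C: -27.572 kJ/kg
condensation at 110.6 °C: -351 kJ/kg
liquid 110.6→91.7 °C: -32.319 kJ/kg
Δh = -27.572 + -351 + -32.319 = -410.89 kJ/kg
Q = ṁ·Δh = 121.7 kg/min × -410.89 kJ/kg = -50005 kJ/min
|Q| = 833.42 kW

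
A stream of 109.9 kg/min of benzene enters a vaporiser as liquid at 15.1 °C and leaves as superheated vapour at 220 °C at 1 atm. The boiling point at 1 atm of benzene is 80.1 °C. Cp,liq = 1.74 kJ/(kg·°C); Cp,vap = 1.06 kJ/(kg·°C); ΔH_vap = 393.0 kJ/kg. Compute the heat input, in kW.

liquid 15.1→80.1 °C: 113.1 kJ/kg
vaporisation at 80.1 °C: 393 kJ/kg
vapour 80.1→220 °C: 148.29 kJ/kg
Δh = 113.1 + 393 + 148.29 = 654.39 kJ/kg
Q = ṁ·Δh = 109.9 kg/min × 654.39 kJ/kg = 71918 kJ/min
|Q| = 1198.6 kW

Q = 1200 kW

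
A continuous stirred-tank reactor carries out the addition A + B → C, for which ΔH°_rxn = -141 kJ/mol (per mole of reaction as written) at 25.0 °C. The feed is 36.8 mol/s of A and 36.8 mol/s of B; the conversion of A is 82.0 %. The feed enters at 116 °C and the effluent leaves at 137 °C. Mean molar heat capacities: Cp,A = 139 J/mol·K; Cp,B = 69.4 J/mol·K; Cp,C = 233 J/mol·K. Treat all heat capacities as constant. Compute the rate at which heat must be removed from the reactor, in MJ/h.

Extent of reaction ξ = 0.820 × 36.8 = 30.176 mol/s
Reaction term: ξ·ΔH°_rxn = 30.176 × -141 = -4254.8 kJ/s
Sensible, feed 116→25 °C: -697.89 kJ/s
Outlet flows (mol/s): A 6.624, B 6.624, C 30.176
Sensible, products 25→137 °C: 942.08 kJ/s
Q = ΔH = -4010.6 kJ/s = -4010.6 kW
Heat removed = 14438 MJ/h

Q_out = 14400 MJ/h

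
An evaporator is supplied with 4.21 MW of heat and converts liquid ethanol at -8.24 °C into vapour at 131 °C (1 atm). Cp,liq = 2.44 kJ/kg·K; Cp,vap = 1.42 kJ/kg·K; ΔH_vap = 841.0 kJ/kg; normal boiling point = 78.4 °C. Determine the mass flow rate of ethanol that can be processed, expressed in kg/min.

Δh = 2.44×(78.4−-8.24) + 841.0 + 1.42×(131−78.4) = 1127.1 kJ/kg
Q = 4.21 MW = 4210 kJ/s = 252600 kJ/min
ṁ = Q/Δh = 252600 / 1127.1 = 224.12 kg/min

ṁ = 224 kg/min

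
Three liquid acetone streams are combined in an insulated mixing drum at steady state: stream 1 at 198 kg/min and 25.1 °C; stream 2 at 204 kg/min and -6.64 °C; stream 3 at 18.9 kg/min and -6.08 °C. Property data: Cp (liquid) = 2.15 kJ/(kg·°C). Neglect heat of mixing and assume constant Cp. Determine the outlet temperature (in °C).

T_out = 8.32 °C

Adiabatic, steady state ⇒ Σ ṁᵢCp,ᵢ(T_out − Tᵢ) = 0
Σ ṁᵢCp,ᵢTᵢ = 198×2.15×25.1 + 204×2.15×-6.64 + 18.9×2.15×-6.08 = 7525.7
Σ ṁᵢCp,ᵢ = 198×2.15 + 204×2.15 + 18.9×2.15 = 904.93
T_out = 7525.7 / 904.93 = 8.3163 °C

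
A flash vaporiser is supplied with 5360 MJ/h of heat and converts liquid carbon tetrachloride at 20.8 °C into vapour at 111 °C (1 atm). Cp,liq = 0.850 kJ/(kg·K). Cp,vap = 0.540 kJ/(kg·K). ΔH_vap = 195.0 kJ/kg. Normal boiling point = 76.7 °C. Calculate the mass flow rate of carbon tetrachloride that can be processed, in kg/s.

Δh = 0.850×(76.7−20.8) + 195.0 + 0.540×(111−76.7) = 261.04 kJ/kg
Q = 5360 MJ/h = 1488.9 kJ/s = 1488.9 kJ/s
ṁ = Q/Δh = 1488.9 / 261.04 = 5.7037 kg/s

ṁ = 5.70 kg/s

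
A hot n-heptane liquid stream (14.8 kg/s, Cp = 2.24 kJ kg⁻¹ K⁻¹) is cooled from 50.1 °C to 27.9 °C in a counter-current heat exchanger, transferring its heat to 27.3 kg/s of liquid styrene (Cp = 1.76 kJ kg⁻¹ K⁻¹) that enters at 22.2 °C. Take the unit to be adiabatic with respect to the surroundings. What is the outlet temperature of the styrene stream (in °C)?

Heat released by hot stream: Q = 14.8 × 2.24 × (50.1 − 27.9) = 735.97 kJ/s
Energy balance on cold side (adiabatic exchanger): Q = ṁ_c·Cp_c·(T_c,out − T_c,in)
T_c,out = 22.2 + 735.97/(27.3 × 1.76) = 37.517 °C

T_c,out = 37.5 °C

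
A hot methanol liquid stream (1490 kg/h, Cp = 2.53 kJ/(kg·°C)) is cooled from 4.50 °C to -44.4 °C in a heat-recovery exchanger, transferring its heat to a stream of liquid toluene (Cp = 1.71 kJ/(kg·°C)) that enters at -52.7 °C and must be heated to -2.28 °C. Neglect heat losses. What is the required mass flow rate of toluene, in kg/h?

ṁ_c = 2140 kg/h

Heat released by hot stream: Q = 1490 × 2.53 × (4.50 − -44.4) = 184340 kJ/h
Energy balance on cold side (adiabatic exchanger): Q = ṁ_c·Cp_c·(T_c,out − T_c,in)
ṁ_c = 184340 / [1.71 × (-2.28 − -52.7)] = 2138 kg/h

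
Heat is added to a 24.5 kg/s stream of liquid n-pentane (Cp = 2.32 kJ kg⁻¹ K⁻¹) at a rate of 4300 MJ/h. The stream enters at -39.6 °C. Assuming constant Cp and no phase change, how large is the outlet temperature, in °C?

Q = 4300 MJ/h = 1194.4 kJ/s
ΔT = Q/(ṁ·Cp) = 1194.4/(24.5×2.32) = 21.014 K
T_out = -39.6 + 21.014 = -18.586 °C

T_out = -18.6 °C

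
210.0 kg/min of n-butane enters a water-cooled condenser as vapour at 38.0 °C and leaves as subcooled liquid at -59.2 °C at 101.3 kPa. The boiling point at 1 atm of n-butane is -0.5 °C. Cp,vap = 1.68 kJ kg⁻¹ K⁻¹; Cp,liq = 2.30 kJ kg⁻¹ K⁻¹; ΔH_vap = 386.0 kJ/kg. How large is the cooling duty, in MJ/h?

Q_c = 7380 MJ/h

vapour 38.0→-0.5 °C: -64.68 kJ/kg
condensation at -0.5 °C: -386 kJ/kg
liquid -0.5→-59.2 °C: -135.01 kJ/kg
Δh = -64.68 + -386 + -135.01 = -585.69 kJ/kg
Q = ṁ·Δh = 210.0 kg/min × -585.69 kJ/kg = -122990 kJ/min
|Q| = 2049.9 kW = 7379.7 MJ/h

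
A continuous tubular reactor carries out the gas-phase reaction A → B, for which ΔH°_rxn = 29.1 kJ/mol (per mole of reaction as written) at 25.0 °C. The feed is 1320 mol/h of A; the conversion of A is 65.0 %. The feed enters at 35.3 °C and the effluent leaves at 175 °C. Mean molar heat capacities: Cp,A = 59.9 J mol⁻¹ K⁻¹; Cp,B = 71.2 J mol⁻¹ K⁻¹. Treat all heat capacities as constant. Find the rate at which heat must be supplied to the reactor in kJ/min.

Q_in = 624 kJ/min

Extent of reaction ξ = 0.650 × 1320 = 858 mol/h
Reaction term: ξ·ΔH°_rxn = 858 × 29.1 = 24968 kJ/h
Sensible, feed 35.3→25 °C: -814.4 kJ/h
Outlet flows (mol/h): A 462, B 858
Sensible, products 25→175 °C: 13315 kJ/h
Q = ΔH = 37468 kJ/h = 10.408 kW
Heat supplied = 624.47 kJ/min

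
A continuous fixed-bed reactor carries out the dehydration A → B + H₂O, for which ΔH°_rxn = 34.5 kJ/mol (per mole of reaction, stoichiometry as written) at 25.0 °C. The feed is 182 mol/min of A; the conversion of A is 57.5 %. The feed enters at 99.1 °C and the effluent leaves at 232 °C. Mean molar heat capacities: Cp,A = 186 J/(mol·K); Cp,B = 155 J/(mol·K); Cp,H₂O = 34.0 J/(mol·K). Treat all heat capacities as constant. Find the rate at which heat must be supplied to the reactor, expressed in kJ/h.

Extent of reaction ξ = 0.575 × 182 = 104.65 mol/min
Reaction term: ξ·ΔH°_rxn = 104.65 × 34.5 = 3610.4 kJ/min
Sensible, feed 99.1→25 °C: -2508.4 kJ/min
Outlet flows (mol/min): A 77.35, B 104.65, H₂O 104.65
Sensible, products 25→232 °C: 7072.4 kJ/min
Q = ΔH = 8174.3 kJ/min = 136.24 kW
Heat supplied = 490460 kJ/h

Q_in = 490000 kJ/h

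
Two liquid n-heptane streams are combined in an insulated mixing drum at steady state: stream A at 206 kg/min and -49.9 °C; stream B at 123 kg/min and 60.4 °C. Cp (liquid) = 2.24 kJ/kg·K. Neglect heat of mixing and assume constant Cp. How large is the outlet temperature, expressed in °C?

No heat crosses the boundary, so H_out = H_in.
T_out = Σ ṁᵢCp,ᵢTᵢ / Σ ṁᵢCp,ᵢ
      = -6384.4 / 736.96 = -8.6632 °C

T_out = -8.66 °C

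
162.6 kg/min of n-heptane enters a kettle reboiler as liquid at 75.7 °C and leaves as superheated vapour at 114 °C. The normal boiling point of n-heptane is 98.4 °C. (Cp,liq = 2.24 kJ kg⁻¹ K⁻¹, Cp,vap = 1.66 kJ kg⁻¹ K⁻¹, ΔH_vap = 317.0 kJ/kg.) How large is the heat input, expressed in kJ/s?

Q = 1070 kJ/s

liquid 75.7→98.4 °C: 50.848 kJ/kg
vaporisation at 98.4 °C: 317 kJ/kg
vapour 98.4→114 °C: 25.896 kJ/kg
Δh = 50.848 + 317 + 25.896 = 393.74 kJ/kg
Q = ṁ·Δh = 162.6 kg/min × 393.74 kJ/kg = 64023 kJ/min
|Q| = 1067 kW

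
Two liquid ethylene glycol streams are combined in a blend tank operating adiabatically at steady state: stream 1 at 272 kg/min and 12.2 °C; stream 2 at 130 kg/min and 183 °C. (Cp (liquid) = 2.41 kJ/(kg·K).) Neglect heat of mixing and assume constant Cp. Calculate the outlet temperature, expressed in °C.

No heat crosses the boundary, so H_out = H_in.
Σ ṁᵢCp,ᵢTᵢ = 272×2.41×12.2 + 130×2.41×183 = 65331
Σ ṁᵢCp,ᵢ = 272×2.41 + 130×2.41 = 968.82
T_out = 65331 / 968.82 = 67.434 °C

T_out = 67.4 °C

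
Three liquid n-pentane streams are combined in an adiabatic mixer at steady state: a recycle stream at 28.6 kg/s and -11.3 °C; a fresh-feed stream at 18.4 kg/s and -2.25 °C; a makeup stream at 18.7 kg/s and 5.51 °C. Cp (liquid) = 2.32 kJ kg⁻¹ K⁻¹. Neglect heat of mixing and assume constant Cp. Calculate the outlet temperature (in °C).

Energy balance with Q = 0: Σ ṁᵢCp,ᵢ(T_out − Tᵢ) = 0
Σ ṁᵢCp,ᵢTᵢ = 28.6×2.32×-11.3 + 18.4×2.32×-2.25 + 18.7×2.32×5.51 = -606.78
Σ ṁᵢCp,ᵢ = 28.6×2.32 + 18.4×2.32 + 18.7×2.32 = 152.42
T_out = -606.78 / 152.42 = -3.9809 °C

T_out = -3.98 °C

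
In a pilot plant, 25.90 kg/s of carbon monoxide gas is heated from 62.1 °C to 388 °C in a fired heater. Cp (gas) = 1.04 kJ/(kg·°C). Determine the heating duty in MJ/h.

Q = ṁ·Cp·ΔT = 25.90 × 1.04 × (388 − 62.1) = 8778.4 kJ/s
Heating duty = 31602 MJ/h

Q = 31600 MJ/h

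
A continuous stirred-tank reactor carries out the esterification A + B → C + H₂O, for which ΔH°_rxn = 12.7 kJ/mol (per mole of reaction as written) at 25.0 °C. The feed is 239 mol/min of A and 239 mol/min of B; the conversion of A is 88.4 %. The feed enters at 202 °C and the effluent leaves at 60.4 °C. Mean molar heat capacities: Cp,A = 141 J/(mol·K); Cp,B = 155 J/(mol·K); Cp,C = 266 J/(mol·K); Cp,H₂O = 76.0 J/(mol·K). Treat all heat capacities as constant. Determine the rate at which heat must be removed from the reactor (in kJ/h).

Q_out = 419000 kJ/h

Extent of reaction ξ = 0.884 × 239 = 211.28 mol/min
Reaction term: ξ·ΔH°_rxn = 211.28 × 12.7 = 2683.2 kJ/min
Sensible, feed 202→25 °C: -12522 kJ/min
Outlet flows (mol/min): A 27.724, B 27.724, C 211.28, H₂O 211.28
Sensible, products 25→60.4 °C: 2848.4 kJ/min
Q = ΔH = -6990.1 kJ/min = -116.5 kW
Heat removed = 419410 kJ/h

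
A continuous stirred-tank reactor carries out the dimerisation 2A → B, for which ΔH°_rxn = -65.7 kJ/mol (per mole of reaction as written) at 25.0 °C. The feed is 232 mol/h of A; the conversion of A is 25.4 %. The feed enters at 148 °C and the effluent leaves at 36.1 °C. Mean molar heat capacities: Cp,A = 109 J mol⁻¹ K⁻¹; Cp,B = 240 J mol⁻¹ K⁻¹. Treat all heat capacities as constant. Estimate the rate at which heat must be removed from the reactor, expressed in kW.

Q_out = 1.32 kW

Extent of reaction ξ = 0.254 × 232 / 2 = 29.464 mol/h
Reaction term: ξ·ΔH°_rxn = 29.464 × -65.7 = -1935.8 kJ/h
Sensible, feed 148→25 °C: -3110.4 kJ/h
Outlet flows (mol/h): A 173.07, B 29.464
Sensible, products 25→36.1 °C: 287.89 kJ/h
Q = ΔH = -4758.3 kJ/h = -1.3218 kW
Heat removed = 1.3218 kW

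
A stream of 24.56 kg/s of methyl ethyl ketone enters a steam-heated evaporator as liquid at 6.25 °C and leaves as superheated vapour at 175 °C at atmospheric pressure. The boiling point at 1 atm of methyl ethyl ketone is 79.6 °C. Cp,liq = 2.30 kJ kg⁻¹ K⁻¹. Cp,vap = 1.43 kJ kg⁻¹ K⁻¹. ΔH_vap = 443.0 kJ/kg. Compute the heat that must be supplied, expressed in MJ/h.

liquid 6.25→79.6 °C: 168.7 kJ/kg
vaporisation at 79.6 °C: 443 kJ/kg
vapour 79.6→175 °C: 136.42 kJ/kg
Δh = 168.7 + 443 + 136.42 = 748.13 kJ/kg
Q = ṁ·Δh = 24.56 kg/s × 748.13 kJ/kg = 18374 kJ/s
|Q| = 18374 kW = 66146 MJ/h

Q = 66100 MJ/h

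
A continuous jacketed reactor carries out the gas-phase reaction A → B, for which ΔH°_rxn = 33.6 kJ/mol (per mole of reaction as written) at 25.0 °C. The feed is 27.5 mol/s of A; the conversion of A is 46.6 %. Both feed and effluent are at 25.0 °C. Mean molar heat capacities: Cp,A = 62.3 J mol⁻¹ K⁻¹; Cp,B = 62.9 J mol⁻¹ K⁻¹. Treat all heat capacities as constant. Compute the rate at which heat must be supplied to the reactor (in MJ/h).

Q_in = 1550 MJ/h

Extent of reaction ξ = 0.466 × 27.5 = 12.815 mol/s
Reaction term: ξ·ΔH°_rxn = 12.815 × 33.6 = 430.58 kJ/s
Q = ΔH = 430.58 kJ/s = 430.58 kW
Heat supplied = 1550.1 MJ/h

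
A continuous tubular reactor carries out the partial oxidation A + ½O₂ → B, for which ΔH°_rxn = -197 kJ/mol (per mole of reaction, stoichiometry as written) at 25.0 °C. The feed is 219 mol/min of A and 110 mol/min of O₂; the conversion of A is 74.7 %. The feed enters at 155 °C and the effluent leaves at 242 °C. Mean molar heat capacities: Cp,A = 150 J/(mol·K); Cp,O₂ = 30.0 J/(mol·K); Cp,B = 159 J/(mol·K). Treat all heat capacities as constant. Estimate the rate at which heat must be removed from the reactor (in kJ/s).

Q_out = 488 kJ/s

Extent of reaction ξ = 0.747 × 219 = 163.59 mol/min
Reaction term: ξ·ΔH°_rxn = 163.59 × -197 = -32228 kJ/min
Sensible, feed 155→25 °C: -4699.5 kJ/min
Outlet flows (mol/min): A 55.407, O₂ 28.204, B 163.59
Sensible, products 25→242 °C: 7631.6 kJ/min
Q = ΔH = -29296 kJ/min = -488.26 kW
Heat removed = 488.26 kJ/s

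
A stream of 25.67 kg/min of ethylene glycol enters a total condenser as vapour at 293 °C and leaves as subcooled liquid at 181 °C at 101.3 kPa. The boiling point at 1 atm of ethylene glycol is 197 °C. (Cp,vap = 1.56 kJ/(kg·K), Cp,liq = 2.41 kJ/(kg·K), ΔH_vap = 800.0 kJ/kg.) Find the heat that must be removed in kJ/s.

vapour 293→197 °C: -149.76 kJ/kg
condensation at 197 °C: -800 kJ/kg
liquid 197→181 °C: -38.56 kJ/kg
Δh = -149.76 + -800 + -38.56 = -988.32 kJ/kg
Q = ṁ·Δh = 25.67 kg/min × -988.32 kJ/kg = -25370 kJ/min
|Q| = 422.84 kW

Q_c = 423 kJ/s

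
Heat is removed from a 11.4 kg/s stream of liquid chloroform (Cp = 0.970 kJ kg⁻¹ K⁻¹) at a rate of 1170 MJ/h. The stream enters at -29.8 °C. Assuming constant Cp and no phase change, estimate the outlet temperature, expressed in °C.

Q = 1170 MJ/h = 325 kJ/s
ΔT = Q/(ṁ·Cp) = 325/(11.4×0.970) = 29.39 K
T_out = -29.8 − 29.39 = -59.19 °C

T_out = -59.2 °C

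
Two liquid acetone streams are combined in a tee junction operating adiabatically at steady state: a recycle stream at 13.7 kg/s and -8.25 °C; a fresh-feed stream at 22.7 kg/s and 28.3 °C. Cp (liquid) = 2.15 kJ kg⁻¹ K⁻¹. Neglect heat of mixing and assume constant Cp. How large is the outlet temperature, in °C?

Energy balance with Q = 0: Σ ṁᵢCp,ᵢ(T_out − Tᵢ) = 0
T_out = Σ ṁᵢCp,ᵢTᵢ / Σ ṁᵢCp,ᵢ
      = 1138.2 / 78.26 = 14.544 °C

T_out = 14.5 °C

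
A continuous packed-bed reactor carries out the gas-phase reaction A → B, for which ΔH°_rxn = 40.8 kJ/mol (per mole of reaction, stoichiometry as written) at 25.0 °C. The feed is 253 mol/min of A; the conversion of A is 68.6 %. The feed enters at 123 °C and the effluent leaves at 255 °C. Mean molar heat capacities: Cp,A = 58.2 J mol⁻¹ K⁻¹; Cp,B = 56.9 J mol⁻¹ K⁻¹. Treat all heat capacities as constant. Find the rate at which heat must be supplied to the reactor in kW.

Extent of reaction ξ = 0.686 × 253 = 173.56 mol/min
Reaction term: ξ·ΔH°_rxn = 173.56 × 40.8 = 7081.2 kJ/min
Sensible, feed 123→25 °C: -1443 kJ/min
Outlet flows (mol/min): A 79.442, B 173.56
Sensible, products 25→255 °C: 3334.8 kJ/min
Q = ΔH = 8972.9 kJ/min = 149.55 kW
Heat supplied = 149.55 kW

Q_in = 150 kW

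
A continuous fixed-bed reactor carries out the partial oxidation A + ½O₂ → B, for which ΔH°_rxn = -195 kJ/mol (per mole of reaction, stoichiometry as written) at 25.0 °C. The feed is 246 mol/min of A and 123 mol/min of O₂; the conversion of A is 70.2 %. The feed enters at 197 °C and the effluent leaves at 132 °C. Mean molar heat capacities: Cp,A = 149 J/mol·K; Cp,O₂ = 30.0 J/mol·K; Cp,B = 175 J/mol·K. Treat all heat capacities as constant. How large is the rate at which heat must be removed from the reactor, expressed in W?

Q_out = 602000 W

Extent of reaction ξ = 0.702 × 246 = 172.69 mol/min
Reaction term: ξ·ΔH°_rxn = 172.69 × -195 = -33675 kJ/min
Sensible, feed 197→25 °C: -6939.2 kJ/min
Outlet flows (mol/min): A 73.308, O₂ 36.654, B 172.69
Sensible, products 25→132 °C: 4520.1 kJ/min
Q = ΔH = -36094 kJ/min = -601.57 kW
Heat removed = 601570 W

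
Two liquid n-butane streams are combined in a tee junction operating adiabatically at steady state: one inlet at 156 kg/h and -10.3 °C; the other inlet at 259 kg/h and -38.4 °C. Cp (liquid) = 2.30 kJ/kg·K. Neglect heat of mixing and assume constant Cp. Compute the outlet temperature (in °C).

Energy balance with Q = 0: Σ ṁᵢCp,ᵢ(T_out − Tᵢ) = 0
Σ ṁᵢCp,ᵢTᵢ = 156×2.30×-10.3 + 259×2.30×-38.4 = -26571
Σ ṁᵢCp,ᵢ = 156×2.30 + 259×2.30 = 954.5
T_out = -26571 / 954.5 = -27.837 °C

T_out = -27.8 °C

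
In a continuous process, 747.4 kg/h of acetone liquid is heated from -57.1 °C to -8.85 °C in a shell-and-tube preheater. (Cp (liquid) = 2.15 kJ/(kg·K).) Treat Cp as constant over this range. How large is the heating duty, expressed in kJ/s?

Q = ṁ·Cp·ΔT = 747.4 × 2.15 × (-8.85 − -57.1) = 77533 kJ/h
Converting: 77533 / 3600 s = 21.537 kW

Q = 21.5 kJ/s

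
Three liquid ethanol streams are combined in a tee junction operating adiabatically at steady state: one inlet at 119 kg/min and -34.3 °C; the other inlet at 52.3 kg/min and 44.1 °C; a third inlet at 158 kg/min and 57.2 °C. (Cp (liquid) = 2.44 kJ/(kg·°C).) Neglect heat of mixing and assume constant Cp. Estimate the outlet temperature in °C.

Energy balance with Q = 0: Σ ṁᵢCp,ᵢ(T_out − Tᵢ) = 0
Σ ṁᵢCp,ᵢTᵢ = 119×2.44×-34.3 + 52.3×2.44×44.1 + 158×2.44×57.2 = 17720
Σ ṁᵢCp,ᵢ = 119×2.44 + 52.3×2.44 + 158×2.44 = 803.49
T_out = 17720 / 803.49 = 22.054 °C

T_out = 22.1 °C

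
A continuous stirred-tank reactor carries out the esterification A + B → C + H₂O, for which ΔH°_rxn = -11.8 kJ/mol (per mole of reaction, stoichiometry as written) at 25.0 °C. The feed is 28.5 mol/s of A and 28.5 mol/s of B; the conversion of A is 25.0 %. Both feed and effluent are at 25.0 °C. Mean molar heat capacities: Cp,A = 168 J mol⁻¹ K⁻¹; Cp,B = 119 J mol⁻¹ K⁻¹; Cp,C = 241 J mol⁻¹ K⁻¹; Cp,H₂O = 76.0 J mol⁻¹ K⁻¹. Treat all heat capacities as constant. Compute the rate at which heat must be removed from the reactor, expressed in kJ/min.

Extent of reaction ξ = 0.250 × 28.5 = 7.125 mol/s
Reaction term: ξ·ΔH°_rxn = 7.125 × -11.8 = -84.075 kJ/s
Q = ΔH = -84.075 kJ/s = -84.075 kW
Heat removed = 5044.5 kJ/min

Q_out = 5040 kJ/min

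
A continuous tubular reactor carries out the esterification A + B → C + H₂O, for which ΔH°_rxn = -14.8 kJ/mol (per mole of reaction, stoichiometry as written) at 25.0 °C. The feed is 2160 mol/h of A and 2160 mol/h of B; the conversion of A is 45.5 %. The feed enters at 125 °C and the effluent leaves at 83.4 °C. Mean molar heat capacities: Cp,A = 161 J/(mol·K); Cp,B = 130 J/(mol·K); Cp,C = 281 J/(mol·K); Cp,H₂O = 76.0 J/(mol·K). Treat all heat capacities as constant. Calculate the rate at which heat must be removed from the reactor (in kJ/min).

Extent of reaction ξ = 0.455 × 2160 = 982.8 mol/h
Reaction term: ξ·ΔH°_rxn = 982.8 × -14.8 = -14545 kJ/h
Sensible, feed 125→25 °C: -62856 kJ/h
Outlet flows (mol/h): A 1177.2, B 1177.2, C 982.8, H₂O 982.8
Sensible, products 25→83.4 °C: 40496 kJ/h
Q = ΔH = -36905 kJ/h = -10.252 kW
Heat removed = 615.09 kJ/min

Q_out = 615 kJ/min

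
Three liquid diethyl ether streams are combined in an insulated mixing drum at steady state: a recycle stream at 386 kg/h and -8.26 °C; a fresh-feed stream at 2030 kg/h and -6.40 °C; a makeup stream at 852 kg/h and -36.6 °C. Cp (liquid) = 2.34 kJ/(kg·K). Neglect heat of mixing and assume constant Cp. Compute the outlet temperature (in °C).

Energy balance with Q = 0: Σ ṁᵢCp,ᵢ(T_out − Tᵢ) = 0
T_out = Σ ṁᵢCp,ᵢTᵢ / Σ ṁᵢCp,ᵢ
      = -110830 / 7647.1 = -14.493 °C

T_out = -14.5 °C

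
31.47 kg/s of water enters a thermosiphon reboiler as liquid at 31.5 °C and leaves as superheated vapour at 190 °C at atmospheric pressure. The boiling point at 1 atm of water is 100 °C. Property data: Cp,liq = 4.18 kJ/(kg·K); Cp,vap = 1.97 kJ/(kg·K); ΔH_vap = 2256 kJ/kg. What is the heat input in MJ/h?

Q = 308000 MJ/h

liquid 31.5→100 °C: 286.33 kJ/kg
vaporisation at 100 °C: 2256 kJ/kg
vapour 100→190 °C: 177.3 kJ/kg
Δh = 286.33 + 2256 + 177.3 = 2719.6 kJ/kg
Q = ṁ·Δh = 31.47 kg/s × 2719.6 kJ/kg = 85587 kJ/s
|Q| = 85587 kW = 308110 MJ/h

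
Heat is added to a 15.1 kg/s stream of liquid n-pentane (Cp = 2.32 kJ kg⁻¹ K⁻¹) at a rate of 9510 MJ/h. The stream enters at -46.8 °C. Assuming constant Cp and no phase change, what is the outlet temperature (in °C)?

Q = 9510 MJ/h = 2641.7 kJ/s
ΔT = Q/(ṁ·Cp) = 2641.7/(15.1×2.32) = 75.407 K
T_out = -46.8 + 75.407 = 28.607 °C

T_out = 28.6 °C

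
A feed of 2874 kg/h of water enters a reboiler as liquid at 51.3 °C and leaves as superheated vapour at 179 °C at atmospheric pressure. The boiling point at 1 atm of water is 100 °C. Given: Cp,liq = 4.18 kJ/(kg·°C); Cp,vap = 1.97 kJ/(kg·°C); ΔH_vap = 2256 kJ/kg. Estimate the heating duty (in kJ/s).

liquid 51.3→100 °C: 203.57 kJ/kg
vaporisation at 100 °C: 2256 kJ/kg
vapour 100→179 °C: 155.63 kJ/kg
Δh = 203.57 + 2256 + 155.63 = 2615.2 kJ/kg
Q = ṁ·Δh = 2874 kg/h × 2615.2 kJ/kg = 7.5161e+06 kJ/h
|Q| = 2087.8 kW

Q = 2090 kJ/s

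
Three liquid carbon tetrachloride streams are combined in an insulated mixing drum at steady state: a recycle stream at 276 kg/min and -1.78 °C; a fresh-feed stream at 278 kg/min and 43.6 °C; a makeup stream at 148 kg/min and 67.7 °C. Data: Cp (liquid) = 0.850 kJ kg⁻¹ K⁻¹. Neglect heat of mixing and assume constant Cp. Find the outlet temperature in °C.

T_out = 30.8 °C

Energy balance with Q = 0: Σ ṁᵢCp,ᵢ(T_out − Tᵢ) = 0
Σ ṁᵢCp,ᵢTᵢ = 276×0.850×-1.78 + 278×0.850×43.6 + 148×0.850×67.7 = 18402
Σ ṁᵢCp,ᵢ = 276×0.850 + 278×0.850 + 148×0.850 = 596.7
T_out = 18402 / 596.7 = 30.839 °C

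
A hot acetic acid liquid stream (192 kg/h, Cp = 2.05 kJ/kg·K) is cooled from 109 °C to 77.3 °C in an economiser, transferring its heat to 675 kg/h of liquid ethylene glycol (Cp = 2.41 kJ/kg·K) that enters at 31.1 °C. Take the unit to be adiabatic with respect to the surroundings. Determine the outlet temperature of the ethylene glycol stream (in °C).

Heat released by hot stream: Q = 192 × 2.05 × (109 − 77.3) = 12477 kJ/h
Energy balance on cold side (adiabatic exchanger): Q = ṁ_c·Cp_c·(T_c,out − T_c,in)
T_c,out = 31.1 + 12477/(675 × 2.41) = 38.77 °C

T_c,out = 38.8 °C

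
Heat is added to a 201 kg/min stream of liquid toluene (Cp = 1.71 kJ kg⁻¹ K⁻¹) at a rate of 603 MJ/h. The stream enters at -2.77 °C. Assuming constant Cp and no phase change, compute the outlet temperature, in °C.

T_out = 26.5 °C

Q = 603 MJ/h = 10050 kJ/min
ΔT = Q/(ṁ·Cp) = 10050/(201×1.71) = 29.24 K
T_out = -2.77 + 29.24 = 26.47 °C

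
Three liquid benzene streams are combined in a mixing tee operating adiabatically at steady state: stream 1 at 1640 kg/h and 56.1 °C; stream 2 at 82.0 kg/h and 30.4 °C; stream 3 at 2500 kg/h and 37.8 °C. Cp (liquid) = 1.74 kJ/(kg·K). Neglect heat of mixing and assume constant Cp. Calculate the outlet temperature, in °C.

T_out = 44.8 °C

Adiabatic, steady state ⇒ Σ ṁᵢCp,ᵢ(T_out − Tᵢ) = 0
T_out = Σ ṁᵢCp,ᵢTᵢ / Σ ṁᵢCp,ᵢ
      = 328850 / 7346.3 = 44.765 °C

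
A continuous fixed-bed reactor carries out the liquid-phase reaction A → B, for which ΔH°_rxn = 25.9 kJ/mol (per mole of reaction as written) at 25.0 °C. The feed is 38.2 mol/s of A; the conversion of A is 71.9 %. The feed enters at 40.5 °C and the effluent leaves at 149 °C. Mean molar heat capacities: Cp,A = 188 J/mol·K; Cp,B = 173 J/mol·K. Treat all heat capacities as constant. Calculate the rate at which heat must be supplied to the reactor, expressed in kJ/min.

Q_in = 86400 kJ/min

Extent of reaction ξ = 0.719 × 38.2 = 27.466 mol/s
Reaction term: ξ·ΔH°_rxn = 27.466 × 25.9 = 711.36 kJ/s
Sensible, feed 40.5→25 °C: -111.31 kJ/s
Outlet flows (mol/s): A 10.734, B 27.466
Sensible, products 25→149 °C: 839.43 kJ/s
Q = ΔH = 1439.5 kJ/s = 1439.5 kW
Heat supplied = 86369 kJ/min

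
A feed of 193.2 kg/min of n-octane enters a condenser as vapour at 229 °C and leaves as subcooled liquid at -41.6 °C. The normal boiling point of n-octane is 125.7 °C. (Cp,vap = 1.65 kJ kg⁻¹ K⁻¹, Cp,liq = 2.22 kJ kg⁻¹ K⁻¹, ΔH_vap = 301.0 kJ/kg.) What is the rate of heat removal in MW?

vapour 229→125.7 °C: -170.44 kJ/kg
condensation at 125.7 °C: -301 kJ/kg
liquid 125.7→-41.6 °C: -371.41 kJ/kg
Δh = -170.44 + -301 + -371.41 = -842.85 kJ/kg
Q = ṁ·Δh = 193.2 kg/min × -842.85 kJ/kg = -162840 kJ/min
|Q| = 2714 kW = 2.714 MW

Q_c = 2.71 MW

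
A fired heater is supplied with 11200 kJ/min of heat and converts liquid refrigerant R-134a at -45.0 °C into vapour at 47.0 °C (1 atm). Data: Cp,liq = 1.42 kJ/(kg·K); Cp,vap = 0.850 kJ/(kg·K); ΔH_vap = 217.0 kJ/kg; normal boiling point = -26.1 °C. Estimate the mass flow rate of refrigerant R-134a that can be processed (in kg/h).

Δh = 1.42×(-26.1−-45.0) + 217.0 + 0.850×(47.0−-26.1) = 305.97 kJ/kg
Q = 11200 kJ/min = 186.67 kJ/s = 672000 kJ/h
ṁ = Q/Δh = 672000 / 305.97 = 2196.3 kg/h

ṁ = 2200 kg/h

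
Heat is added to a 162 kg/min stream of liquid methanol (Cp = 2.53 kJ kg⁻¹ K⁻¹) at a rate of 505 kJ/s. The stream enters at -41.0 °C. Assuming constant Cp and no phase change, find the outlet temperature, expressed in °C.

Q = 505 kJ/s = 30300 kJ/min
ΔT = Q/(ṁ·Cp) = 30300/(162×2.53) = 73.928 K
T_out = -41.0 + 73.928 = 32.928 °C

T_out = 32.9 °C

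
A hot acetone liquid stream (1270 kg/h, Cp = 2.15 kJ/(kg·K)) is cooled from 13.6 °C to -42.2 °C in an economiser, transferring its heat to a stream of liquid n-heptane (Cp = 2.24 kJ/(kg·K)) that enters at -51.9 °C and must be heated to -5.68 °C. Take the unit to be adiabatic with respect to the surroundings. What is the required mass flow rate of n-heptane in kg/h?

ṁ_c = 1470 kg/h

Heat released by hot stream: Q = 1270 × 2.15 × (13.6 − -42.2) = 152360 kJ/h
Energy balance on cold side (adiabatic exchanger): Q = ṁ_c·Cp_c·(T_c,out − T_c,in)
ṁ_c = 152360 / [2.24 × (-5.68 − -51.9)] = 1471.6 kg/h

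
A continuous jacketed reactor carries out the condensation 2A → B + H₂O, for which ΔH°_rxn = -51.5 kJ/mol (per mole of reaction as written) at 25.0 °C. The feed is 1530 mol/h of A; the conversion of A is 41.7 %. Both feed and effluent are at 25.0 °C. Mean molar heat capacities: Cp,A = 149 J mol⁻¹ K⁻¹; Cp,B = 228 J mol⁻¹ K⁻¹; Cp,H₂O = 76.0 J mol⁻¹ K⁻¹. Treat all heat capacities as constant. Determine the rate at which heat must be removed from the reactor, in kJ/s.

Extent of reaction ξ = 0.417 × 1530 / 2 = 319 mol/h
Reaction term: ξ·ΔH°_rxn = 319 × -51.5 = -16429 kJ/h
Q = ΔH = -16429 kJ/h = -4.5635 kW
Heat removed = 4.5635 kJ/s

Q_out = 4.56 kJ/s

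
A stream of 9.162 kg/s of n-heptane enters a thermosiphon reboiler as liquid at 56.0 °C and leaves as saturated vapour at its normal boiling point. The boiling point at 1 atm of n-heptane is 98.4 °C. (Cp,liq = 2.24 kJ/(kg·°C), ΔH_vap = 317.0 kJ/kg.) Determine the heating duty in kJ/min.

liquid 56.0→98.4 °C: 94.976 kJ/kg
vaporisation at 98.4 °C: 317 kJ/kg
Δh = 94.976 + 317 = 411.98 kJ/kg
Q = ṁ·Δh = 9.162 kg/s × 411.98 kJ/kg = 3774.5 kJ/s
|Q| = 3774.5 kW = 226470 kJ/min

Q = 226000 kJ/min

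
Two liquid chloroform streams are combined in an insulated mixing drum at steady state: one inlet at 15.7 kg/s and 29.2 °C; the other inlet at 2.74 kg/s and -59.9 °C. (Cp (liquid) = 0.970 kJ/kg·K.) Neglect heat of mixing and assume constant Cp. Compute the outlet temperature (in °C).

Energy balance with Q = 0: Σ ṁᵢCp,ᵢ(T_out − Tᵢ) = 0
Σ ṁᵢCp,ᵢTᵢ = 15.7×0.970×29.2 + 2.74×0.970×-59.9 = 285.48
Σ ṁᵢCp,ᵢ = 15.7×0.970 + 2.74×0.970 = 17.887
T_out = 285.48 / 17.887 = 15.961 °C

T_out = 16.0 °C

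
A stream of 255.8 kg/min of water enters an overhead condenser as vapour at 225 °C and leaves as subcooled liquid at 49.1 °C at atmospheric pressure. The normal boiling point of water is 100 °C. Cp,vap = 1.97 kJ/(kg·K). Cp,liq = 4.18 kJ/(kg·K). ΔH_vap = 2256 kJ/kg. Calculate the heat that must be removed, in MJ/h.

vapour 225→100 °C: -246.25 kJ/kg
condensation at 100 °C: -2256 kJ/kg
liquid 100→49.1 °C: -212.76 kJ/kg
Δh = -246.25 + -2256 + -212.76 = -2715 kJ/kg
Q = ṁ·Δh = 255.8 kg/min × -2715 kJ/kg = -694500 kJ/min
|Q| = 11575 kW = 41670 MJ/h

Q_c = 41700 MJ/h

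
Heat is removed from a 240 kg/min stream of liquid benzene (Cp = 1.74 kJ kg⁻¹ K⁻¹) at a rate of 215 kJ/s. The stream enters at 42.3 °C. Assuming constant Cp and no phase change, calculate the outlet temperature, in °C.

T_out = 11.4 °C

Q = 215 kJ/s = 12900 kJ/min
ΔT = Q/(ṁ·Cp) = 12900/(240×1.74) = 30.891 K
T_out = 42.3 − 30.891 = 11.409 °C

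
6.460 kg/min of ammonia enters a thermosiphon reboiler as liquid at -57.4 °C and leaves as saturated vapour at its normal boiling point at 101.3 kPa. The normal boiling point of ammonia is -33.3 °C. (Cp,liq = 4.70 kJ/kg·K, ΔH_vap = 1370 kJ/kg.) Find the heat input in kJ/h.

liquid -57.4→-33.3 °C: 113.27 kJ/kg
vaporisation at -33.3 °C: 1370 kJ/kg
Δh = 113.27 + 1370 = 1483.3 kJ/kg
Q = ṁ·Δh = 6.460 kg/min × 1483.3 kJ/kg = 9581.9 kJ/min
|Q| = 159.7 kW = 574920 kJ/h

Q = 575000 kJ/h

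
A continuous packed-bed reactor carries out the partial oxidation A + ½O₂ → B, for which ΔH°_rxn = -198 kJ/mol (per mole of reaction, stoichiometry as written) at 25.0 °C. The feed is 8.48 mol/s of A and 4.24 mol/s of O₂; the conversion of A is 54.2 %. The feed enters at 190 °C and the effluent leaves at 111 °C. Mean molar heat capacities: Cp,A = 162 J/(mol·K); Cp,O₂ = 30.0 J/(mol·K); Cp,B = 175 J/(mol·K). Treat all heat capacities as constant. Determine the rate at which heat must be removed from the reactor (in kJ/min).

Extent of reaction ξ = 0.542 × 8.48 = 4.5962 mol/s
Reaction term: ξ·ΔH°_rxn = 4.5962 × -198 = -910.04 kJ/s
Sensible, feed 190→25 °C: -247.66 kJ/s
Outlet flows (mol/s): A 3.8838, O₂ 1.9419, B 4.5962
Sensible, products 25→111 °C: 128.29 kJ/s
Q = ΔH = -1029.4 kJ/s = -1029.4 kW
Heat removed = 61764 kJ/min

Q_out = 61800 kJ/min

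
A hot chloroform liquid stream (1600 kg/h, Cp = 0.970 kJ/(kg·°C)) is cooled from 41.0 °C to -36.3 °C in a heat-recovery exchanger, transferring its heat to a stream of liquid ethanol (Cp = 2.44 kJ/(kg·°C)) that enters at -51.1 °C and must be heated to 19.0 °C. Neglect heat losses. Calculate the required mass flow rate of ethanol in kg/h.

Heat released by hot stream: Q = 1600 × 0.970 × (41.0 − -36.3) = 119970 kJ/h
Energy balance on cold side (adiabatic exchanger): Q = ṁ_c·Cp_c·(T_c,out − T_c,in)
ṁ_c = 119970 / [2.44 × (19.0 − -51.1)] = 701.4 kg/h

ṁ_c = 701 kg/h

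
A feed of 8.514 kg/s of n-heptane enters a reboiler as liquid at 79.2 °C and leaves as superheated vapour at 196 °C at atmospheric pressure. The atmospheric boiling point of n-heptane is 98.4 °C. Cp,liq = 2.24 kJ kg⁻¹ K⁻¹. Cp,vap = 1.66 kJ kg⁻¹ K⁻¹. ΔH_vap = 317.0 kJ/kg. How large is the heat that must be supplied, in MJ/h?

Q = 16000 MJ/h

liquid 79.2→98.4 °C: 43.008 kJ/kg
vaporisation at 98.4 °C: 317 kJ/kg
vapour 98.4→196 °C: 162.02 kJ/kg
Δh = 43.008 + 317 + 162.02 = 522.02 kJ/kg
Q = ṁ·Δh = 8.514 kg/s × 522.02 kJ/kg = 4444.5 kJ/s
|Q| = 4444.5 kW = 16000 MJ/h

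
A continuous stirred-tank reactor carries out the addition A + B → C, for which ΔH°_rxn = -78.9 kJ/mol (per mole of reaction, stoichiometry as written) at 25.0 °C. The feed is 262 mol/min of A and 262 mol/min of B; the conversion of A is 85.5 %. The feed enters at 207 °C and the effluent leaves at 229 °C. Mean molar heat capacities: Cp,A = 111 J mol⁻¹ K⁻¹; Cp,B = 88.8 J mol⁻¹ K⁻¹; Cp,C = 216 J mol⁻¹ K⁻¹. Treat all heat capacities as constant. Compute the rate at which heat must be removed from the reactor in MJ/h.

Extent of reaction ξ = 0.855 × 262 = 224.01 mol/min
Reaction term: ξ·ΔH°_rxn = 224.01 × -78.9 = -17674 kJ/min
Sensible, feed 207→25 °C: -9527.3 kJ/min
Outlet flows (mol/min): A 37.99, B 37.99, C 224.01
Sensible, products 25→229 °C: 11419 kJ/min
Q = ΔH = -15782 kJ/min = -263.04 kW
Heat removed = 946.95 MJ/h

Q_out = 947 MJ/h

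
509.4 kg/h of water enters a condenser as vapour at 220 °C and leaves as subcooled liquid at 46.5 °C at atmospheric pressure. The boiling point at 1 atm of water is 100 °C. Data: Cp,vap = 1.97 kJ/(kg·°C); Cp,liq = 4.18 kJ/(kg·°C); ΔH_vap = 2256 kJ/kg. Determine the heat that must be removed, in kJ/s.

Q_c = 384 kJ/s

vapour 220→100 °C: -236.4 kJ/kg
condensation at 100 °C: -2256 kJ/kg
liquid 100→46.5 °C: -223.63 kJ/kg
Δh = -236.4 + -2256 + -223.63 = -2716 kJ/kg
Q = ṁ·Δh = 509.4 kg/h × -2716 kJ/kg = -1.3835e+06 kJ/h
|Q| = 384.32 kW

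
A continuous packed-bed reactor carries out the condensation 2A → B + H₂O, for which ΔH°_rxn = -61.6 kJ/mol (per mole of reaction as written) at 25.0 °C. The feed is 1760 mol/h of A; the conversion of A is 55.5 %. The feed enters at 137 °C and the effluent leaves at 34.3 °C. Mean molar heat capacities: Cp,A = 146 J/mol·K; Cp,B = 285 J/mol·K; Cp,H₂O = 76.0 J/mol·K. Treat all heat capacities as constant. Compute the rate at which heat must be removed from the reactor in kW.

Q_out = 15.6 kW

Extent of reaction ξ = 0.555 × 1760 / 2 = 488.4 mol/h
Reaction term: ξ·ΔH°_rxn = 488.4 × -61.6 = -30085 kJ/h
Sensible, feed 137→25 °C: -28780 kJ/h
Outlet flows (mol/h): A 783.2, B 488.4, H₂O 488.4
Sensible, products 25→34.3 °C: 2703.1 kJ/h
Q = ΔH = -56162 kJ/h = -15.601 kW
Heat removed = 15.601 kW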